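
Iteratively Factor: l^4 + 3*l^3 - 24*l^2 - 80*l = (l)*(l^3 + 3*l^2 - 24*l - 80) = l*(l - 5)*(l^2 + 8*l + 16) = l*(l - 5)*(l + 4)*(l + 4)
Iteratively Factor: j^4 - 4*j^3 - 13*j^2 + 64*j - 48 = (j - 4)*(j^3 - 13*j + 12) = (j - 4)*(j + 4)*(j^2 - 4*j + 3) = (j - 4)*(j - 3)*(j + 4)*(j - 1)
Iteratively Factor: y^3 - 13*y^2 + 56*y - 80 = (y - 5)*(y^2 - 8*y + 16) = (y - 5)*(y - 4)*(y - 4)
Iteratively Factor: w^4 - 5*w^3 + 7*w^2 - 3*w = (w - 1)*(w^3 - 4*w^2 + 3*w) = w*(w - 1)*(w^2 - 4*w + 3) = w*(w - 3)*(w - 1)*(w - 1)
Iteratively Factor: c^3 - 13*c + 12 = (c + 4)*(c^2 - 4*c + 3) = (c - 1)*(c + 4)*(c - 3)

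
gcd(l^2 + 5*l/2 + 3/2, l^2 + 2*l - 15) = 1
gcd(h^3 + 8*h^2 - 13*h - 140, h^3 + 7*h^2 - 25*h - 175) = h^2 + 12*h + 35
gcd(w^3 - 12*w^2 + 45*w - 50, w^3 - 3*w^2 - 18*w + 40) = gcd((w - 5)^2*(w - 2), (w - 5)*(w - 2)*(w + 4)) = w^2 - 7*w + 10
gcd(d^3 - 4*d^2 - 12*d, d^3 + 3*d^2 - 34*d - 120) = d - 6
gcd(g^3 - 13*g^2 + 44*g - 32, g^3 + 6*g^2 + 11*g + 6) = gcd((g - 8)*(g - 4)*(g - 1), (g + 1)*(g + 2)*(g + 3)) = 1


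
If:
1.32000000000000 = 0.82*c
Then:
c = 1.61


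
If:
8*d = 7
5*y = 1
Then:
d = 7/8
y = 1/5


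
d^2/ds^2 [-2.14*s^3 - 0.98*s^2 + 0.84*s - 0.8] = -12.84*s - 1.96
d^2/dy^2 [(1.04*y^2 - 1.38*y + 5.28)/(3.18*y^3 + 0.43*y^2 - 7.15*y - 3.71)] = (21.033792*y^6 - 83.730672*y^5 + 771.278472*y^4 + 230.424436*y^3 - 899.867424*y^2 + 263.14506*y + 658.542436)/(32.157432*y^9 + 13.044996*y^8 - 215.147034*y^7 - 171.132965*y^6 + 453.304221*y^5 + 570.015708*y^4 - 165.777991*y^3 - 551.237736*y^2 - 295.239945*y - 51.064811)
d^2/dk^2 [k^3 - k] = 6*k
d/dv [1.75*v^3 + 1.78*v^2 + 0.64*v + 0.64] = 5.25*v^2 + 3.56*v + 0.64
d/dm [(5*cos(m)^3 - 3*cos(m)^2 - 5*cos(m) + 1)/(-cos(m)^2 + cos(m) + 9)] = (5*cos(m)^4 - 10*cos(m)^3 - 127*cos(m)^2 + 52*cos(m) + 46)*sin(m)/(sin(m)^2 + cos(m) + 8)^2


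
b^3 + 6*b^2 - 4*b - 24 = (b - 2)*(b + 2)*(b + 6)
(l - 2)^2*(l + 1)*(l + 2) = l^4 - l^3 - 6*l^2 + 4*l + 8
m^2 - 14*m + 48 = (m - 8)*(m - 6)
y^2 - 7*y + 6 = (y - 6)*(y - 1)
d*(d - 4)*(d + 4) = d^3 - 16*d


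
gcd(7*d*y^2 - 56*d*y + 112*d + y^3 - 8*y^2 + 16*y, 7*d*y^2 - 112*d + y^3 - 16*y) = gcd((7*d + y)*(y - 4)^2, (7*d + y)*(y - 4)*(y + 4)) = 7*d*y - 28*d + y^2 - 4*y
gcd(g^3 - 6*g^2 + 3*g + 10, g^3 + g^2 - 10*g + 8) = g - 2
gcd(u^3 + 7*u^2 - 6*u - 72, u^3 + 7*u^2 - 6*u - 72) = u^3 + 7*u^2 - 6*u - 72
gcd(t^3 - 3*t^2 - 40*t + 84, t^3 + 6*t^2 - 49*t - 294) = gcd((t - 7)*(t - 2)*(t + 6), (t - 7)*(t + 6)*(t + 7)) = t^2 - t - 42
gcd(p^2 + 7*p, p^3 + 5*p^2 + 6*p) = p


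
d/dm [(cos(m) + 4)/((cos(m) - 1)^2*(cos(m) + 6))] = (18*cos(m) + cos(2*m) + 51)*sin(m)/((cos(m) - 1)^3*(cos(m) + 6)^2)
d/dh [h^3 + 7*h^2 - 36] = h*(3*h + 14)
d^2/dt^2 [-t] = 0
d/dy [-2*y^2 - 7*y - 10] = -4*y - 7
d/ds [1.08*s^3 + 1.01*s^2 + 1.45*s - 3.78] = 3.24*s^2 + 2.02*s + 1.45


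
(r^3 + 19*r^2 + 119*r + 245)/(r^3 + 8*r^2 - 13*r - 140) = (r + 7)/(r - 4)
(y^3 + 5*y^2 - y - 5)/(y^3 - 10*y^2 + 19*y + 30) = (y^2 + 4*y - 5)/(y^2 - 11*y + 30)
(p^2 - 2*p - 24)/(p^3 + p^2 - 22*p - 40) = (p - 6)/(p^2 - 3*p - 10)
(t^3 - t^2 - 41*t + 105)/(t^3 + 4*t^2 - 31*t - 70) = (t - 3)/(t + 2)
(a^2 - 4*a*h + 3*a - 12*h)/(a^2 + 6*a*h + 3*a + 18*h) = (a - 4*h)/(a + 6*h)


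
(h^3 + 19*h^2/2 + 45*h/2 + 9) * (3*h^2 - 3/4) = 3*h^5 + 57*h^4/2 + 267*h^3/4 + 159*h^2/8 - 135*h/8 - 27/4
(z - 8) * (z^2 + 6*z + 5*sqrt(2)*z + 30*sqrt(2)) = z^3 - 2*z^2 + 5*sqrt(2)*z^2 - 48*z - 10*sqrt(2)*z - 240*sqrt(2)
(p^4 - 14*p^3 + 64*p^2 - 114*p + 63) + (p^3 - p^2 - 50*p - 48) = p^4 - 13*p^3 + 63*p^2 - 164*p + 15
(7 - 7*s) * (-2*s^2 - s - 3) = 14*s^3 - 7*s^2 + 14*s - 21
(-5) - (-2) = -3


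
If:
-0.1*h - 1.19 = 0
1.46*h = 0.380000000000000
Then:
No Solution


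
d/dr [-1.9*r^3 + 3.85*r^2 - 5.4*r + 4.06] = -5.7*r^2 + 7.7*r - 5.4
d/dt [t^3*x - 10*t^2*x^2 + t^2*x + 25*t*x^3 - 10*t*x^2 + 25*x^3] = x*(3*t^2 - 20*t*x + 2*t + 25*x^2 - 10*x)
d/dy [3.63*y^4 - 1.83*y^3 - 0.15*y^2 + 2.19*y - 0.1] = 14.52*y^3 - 5.49*y^2 - 0.3*y + 2.19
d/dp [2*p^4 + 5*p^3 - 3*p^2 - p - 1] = 8*p^3 + 15*p^2 - 6*p - 1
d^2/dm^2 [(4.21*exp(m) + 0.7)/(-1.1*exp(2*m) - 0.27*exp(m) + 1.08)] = (-5.0941*exp(4*m) - 2.13763*exp(3*m) - 30.63258*exp(2*m) - 4.605066*exp(m) - 5.114664)*exp(m)/(1.331*exp(6*m) + 0.9801*exp(5*m) - 3.67983*exp(4*m) - 1.904877*exp(3*m) + 3.612924*exp(2*m) + 0.944784*exp(m) - 1.259712)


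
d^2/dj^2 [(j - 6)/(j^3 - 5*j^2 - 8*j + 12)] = 6*(j^2 + j + 1)/(j^6 + 3*j^5 - 3*j^4 - 11*j^3 + 6*j^2 + 12*j - 8)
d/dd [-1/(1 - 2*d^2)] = -4*d/(2*d^2 - 1)^2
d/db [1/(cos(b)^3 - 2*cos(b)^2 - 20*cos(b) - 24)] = (3*cos(b) - 10)*sin(b)/((cos(b) - 6)^2*(cos(b) + 2)^3)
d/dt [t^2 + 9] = 2*t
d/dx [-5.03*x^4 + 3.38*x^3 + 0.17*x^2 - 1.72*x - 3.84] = -20.12*x^3 + 10.14*x^2 + 0.34*x - 1.72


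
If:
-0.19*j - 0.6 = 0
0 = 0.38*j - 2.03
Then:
No Solution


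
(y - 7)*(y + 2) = y^2 - 5*y - 14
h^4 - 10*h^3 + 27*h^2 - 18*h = h*(h - 6)*(h - 3)*(h - 1)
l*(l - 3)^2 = l^3 - 6*l^2 + 9*l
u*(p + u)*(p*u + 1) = p^2*u^2 + p*u^3 + p*u + u^2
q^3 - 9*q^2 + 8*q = q*(q - 8)*(q - 1)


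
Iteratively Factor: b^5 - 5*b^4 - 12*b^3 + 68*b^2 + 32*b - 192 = (b + 3)*(b^4 - 8*b^3 + 12*b^2 + 32*b - 64) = (b - 4)*(b + 3)*(b^3 - 4*b^2 - 4*b + 16) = (b - 4)*(b - 2)*(b + 3)*(b^2 - 2*b - 8) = (b - 4)*(b - 2)*(b + 2)*(b + 3)*(b - 4)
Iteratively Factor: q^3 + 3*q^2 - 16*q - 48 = (q + 4)*(q^2 - q - 12) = (q + 3)*(q + 4)*(q - 4)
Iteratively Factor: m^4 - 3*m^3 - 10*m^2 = (m - 5)*(m^3 + 2*m^2) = m*(m - 5)*(m^2 + 2*m) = m^2*(m - 5)*(m + 2)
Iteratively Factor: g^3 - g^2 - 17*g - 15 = (g - 5)*(g^2 + 4*g + 3) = (g - 5)*(g + 1)*(g + 3)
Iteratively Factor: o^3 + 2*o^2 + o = (o)*(o^2 + 2*o + 1) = o*(o + 1)*(o + 1)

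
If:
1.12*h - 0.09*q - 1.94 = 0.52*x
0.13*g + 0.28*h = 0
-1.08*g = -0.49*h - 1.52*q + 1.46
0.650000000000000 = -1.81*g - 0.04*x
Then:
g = -0.28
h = 0.13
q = 0.72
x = -3.58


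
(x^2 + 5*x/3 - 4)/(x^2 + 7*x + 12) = (x - 4/3)/(x + 4)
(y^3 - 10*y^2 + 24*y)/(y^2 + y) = (y^2 - 10*y + 24)/(y + 1)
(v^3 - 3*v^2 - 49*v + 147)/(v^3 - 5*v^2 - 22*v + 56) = (v^2 + 4*v - 21)/(v^2 + 2*v - 8)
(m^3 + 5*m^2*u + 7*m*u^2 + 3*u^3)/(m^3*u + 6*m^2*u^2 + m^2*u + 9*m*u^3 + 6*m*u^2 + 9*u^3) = (m^2 + 2*m*u + u^2)/(u*(m^2 + 3*m*u + m + 3*u))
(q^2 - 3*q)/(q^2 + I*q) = (q - 3)/(q + I)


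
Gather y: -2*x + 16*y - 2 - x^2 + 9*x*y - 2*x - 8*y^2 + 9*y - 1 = -x^2 - 4*x - 8*y^2 + y*(9*x + 25) - 3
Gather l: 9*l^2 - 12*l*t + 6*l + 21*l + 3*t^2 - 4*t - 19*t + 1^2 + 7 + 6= 9*l^2 + l*(27 - 12*t) + 3*t^2 - 23*t + 14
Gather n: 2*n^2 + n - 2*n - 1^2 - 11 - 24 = 2*n^2 - n - 36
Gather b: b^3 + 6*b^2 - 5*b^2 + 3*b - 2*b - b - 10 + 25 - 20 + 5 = b^3 + b^2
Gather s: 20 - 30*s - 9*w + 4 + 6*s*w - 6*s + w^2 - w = s*(6*w - 36) + w^2 - 10*w + 24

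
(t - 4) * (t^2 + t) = t^3 - 3*t^2 - 4*t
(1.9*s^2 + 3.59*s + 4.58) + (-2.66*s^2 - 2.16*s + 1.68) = -0.76*s^2 + 1.43*s + 6.26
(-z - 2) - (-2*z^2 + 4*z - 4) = 2*z^2 - 5*z + 2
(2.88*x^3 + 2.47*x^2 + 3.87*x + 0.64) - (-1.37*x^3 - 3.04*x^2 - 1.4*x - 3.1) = 4.25*x^3 + 5.51*x^2 + 5.27*x + 3.74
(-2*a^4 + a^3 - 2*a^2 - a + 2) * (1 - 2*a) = 4*a^5 - 4*a^4 + 5*a^3 - 5*a + 2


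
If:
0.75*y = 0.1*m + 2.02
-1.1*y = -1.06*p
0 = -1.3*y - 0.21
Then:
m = -21.41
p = -0.17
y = -0.16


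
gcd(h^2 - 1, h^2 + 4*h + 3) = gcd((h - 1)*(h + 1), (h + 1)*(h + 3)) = h + 1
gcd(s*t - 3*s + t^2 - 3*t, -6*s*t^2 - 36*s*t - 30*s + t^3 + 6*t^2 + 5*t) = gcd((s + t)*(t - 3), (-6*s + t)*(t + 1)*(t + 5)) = 1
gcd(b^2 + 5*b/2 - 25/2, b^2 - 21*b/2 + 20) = b - 5/2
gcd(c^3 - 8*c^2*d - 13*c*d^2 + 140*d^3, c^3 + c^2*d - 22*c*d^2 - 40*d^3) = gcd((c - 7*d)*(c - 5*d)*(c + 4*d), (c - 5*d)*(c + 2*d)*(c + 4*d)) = c^2 - c*d - 20*d^2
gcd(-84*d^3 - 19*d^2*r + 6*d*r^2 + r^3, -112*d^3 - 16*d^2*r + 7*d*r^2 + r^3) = -28*d^2 + 3*d*r + r^2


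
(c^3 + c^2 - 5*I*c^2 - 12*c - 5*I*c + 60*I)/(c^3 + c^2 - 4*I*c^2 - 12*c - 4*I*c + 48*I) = (c - 5*I)/(c - 4*I)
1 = 1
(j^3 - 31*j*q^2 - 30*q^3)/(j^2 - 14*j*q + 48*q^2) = (-j^2 - 6*j*q - 5*q^2)/(-j + 8*q)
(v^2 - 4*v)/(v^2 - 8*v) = (v - 4)/(v - 8)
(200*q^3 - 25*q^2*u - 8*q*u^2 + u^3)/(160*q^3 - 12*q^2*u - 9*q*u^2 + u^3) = (5*q + u)/(4*q + u)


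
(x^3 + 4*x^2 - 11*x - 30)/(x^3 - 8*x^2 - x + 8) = (x^3 + 4*x^2 - 11*x - 30)/(x^3 - 8*x^2 - x + 8)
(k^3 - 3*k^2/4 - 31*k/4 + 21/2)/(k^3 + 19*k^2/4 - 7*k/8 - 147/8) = 2*(k - 2)/(2*k + 7)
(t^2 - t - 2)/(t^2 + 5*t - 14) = (t + 1)/(t + 7)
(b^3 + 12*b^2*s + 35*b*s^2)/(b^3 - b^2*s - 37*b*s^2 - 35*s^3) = b*(-b - 7*s)/(-b^2 + 6*b*s + 7*s^2)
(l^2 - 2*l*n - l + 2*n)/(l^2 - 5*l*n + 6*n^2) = (l - 1)/(l - 3*n)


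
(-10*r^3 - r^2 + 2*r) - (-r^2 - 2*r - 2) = -10*r^3 + 4*r + 2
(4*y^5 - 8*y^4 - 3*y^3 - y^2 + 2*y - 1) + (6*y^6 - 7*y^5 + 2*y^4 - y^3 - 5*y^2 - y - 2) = 6*y^6 - 3*y^5 - 6*y^4 - 4*y^3 - 6*y^2 + y - 3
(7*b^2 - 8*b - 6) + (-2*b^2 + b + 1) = 5*b^2 - 7*b - 5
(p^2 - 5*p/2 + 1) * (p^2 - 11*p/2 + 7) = p^4 - 8*p^3 + 87*p^2/4 - 23*p + 7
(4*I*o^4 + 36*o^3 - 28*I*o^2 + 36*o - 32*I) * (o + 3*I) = 4*I*o^5 + 24*o^4 + 80*I*o^3 + 120*o^2 + 76*I*o + 96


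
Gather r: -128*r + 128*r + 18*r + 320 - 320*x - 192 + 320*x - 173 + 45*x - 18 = 18*r + 45*x - 63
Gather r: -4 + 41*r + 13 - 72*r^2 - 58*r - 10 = -72*r^2 - 17*r - 1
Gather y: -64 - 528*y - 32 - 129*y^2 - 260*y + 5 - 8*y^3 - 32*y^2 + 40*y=-8*y^3 - 161*y^2 - 748*y - 91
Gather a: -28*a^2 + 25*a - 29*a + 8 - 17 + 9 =-28*a^2 - 4*a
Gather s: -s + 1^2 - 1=-s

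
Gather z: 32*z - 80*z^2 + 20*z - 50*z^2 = -130*z^2 + 52*z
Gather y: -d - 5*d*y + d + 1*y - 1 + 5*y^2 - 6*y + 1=5*y^2 + y*(-5*d - 5)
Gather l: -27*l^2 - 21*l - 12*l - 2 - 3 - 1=-27*l^2 - 33*l - 6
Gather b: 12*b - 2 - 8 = 12*b - 10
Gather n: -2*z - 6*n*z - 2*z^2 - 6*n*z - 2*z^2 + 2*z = -12*n*z - 4*z^2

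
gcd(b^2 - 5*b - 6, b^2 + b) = b + 1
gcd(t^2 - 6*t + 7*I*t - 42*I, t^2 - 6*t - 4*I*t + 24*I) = t - 6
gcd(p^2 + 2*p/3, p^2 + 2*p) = p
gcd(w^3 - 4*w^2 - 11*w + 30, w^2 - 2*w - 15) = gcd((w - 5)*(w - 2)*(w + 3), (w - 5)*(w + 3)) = w^2 - 2*w - 15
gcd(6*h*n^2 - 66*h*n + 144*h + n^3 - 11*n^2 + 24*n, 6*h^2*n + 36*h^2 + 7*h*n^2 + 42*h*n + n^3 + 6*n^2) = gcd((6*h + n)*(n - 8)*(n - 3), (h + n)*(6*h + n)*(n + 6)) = 6*h + n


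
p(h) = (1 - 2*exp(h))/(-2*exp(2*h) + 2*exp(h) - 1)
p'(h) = (1 - 2*exp(h))*(4*exp(2*h) - 2*exp(h))/(-2*exp(2*h) + 2*exp(h) - 1)^2 - 2*exp(h)/(-2*exp(2*h) + 2*exp(h) - 1) = 4*(1 - exp(h))*exp(2*h)/(4*exp(4*h) - 8*exp(3*h) + 8*exp(2*h) - 4*exp(h) + 1)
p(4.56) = 0.01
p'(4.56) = -0.01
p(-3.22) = -1.00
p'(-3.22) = 0.01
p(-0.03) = 1.00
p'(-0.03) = 0.13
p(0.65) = 0.63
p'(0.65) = -0.66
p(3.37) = 0.03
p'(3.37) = -0.04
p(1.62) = 0.22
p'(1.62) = -0.24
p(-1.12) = -0.62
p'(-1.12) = 0.91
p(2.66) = 0.07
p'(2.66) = -0.07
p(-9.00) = -1.00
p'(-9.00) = 0.00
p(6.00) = 0.00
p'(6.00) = 0.00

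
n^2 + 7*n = n*(n + 7)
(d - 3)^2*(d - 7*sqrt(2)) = d^3 - 7*sqrt(2)*d^2 - 6*d^2 + 9*d + 42*sqrt(2)*d - 63*sqrt(2)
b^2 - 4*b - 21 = (b - 7)*(b + 3)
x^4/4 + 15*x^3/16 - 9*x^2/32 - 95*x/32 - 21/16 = (x/2 + 1/4)*(x/2 + 1)*(x - 7/4)*(x + 3)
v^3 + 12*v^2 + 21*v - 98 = (v - 2)*(v + 7)^2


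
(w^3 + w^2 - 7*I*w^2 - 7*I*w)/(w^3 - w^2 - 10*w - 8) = w*(w - 7*I)/(w^2 - 2*w - 8)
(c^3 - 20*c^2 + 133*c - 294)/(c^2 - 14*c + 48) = (c^2 - 14*c + 49)/(c - 8)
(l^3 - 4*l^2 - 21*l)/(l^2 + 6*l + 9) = l*(l - 7)/(l + 3)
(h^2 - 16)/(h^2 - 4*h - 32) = (h - 4)/(h - 8)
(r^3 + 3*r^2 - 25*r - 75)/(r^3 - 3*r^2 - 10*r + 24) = (r^2 - 25)/(r^2 - 6*r + 8)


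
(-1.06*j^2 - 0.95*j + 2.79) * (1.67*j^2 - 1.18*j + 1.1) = -1.7702*j^4 - 0.3357*j^3 + 4.6143*j^2 - 4.3372*j + 3.069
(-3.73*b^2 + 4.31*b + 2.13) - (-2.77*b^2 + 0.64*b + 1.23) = -0.96*b^2 + 3.67*b + 0.9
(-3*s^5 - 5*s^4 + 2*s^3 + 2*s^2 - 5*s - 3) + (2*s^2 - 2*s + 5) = -3*s^5 - 5*s^4 + 2*s^3 + 4*s^2 - 7*s + 2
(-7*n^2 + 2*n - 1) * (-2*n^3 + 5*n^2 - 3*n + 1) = 14*n^5 - 39*n^4 + 33*n^3 - 18*n^2 + 5*n - 1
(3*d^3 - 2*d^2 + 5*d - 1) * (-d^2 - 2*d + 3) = -3*d^5 - 4*d^4 + 8*d^3 - 15*d^2 + 17*d - 3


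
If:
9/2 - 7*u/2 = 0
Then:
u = 9/7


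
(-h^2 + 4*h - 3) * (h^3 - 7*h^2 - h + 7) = -h^5 + 11*h^4 - 30*h^3 + 10*h^2 + 31*h - 21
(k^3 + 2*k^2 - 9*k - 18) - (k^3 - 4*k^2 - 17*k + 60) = 6*k^2 + 8*k - 78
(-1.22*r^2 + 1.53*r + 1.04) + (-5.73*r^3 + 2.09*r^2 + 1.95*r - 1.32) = -5.73*r^3 + 0.87*r^2 + 3.48*r - 0.28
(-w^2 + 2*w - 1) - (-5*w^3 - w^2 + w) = 5*w^3 + w - 1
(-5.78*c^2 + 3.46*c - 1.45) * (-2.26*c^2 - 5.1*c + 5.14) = 13.0628*c^4 + 21.6584*c^3 - 44.0782*c^2 + 25.1794*c - 7.453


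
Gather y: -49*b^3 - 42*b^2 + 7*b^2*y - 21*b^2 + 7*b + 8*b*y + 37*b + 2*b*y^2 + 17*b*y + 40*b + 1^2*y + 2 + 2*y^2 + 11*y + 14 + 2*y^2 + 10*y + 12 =-49*b^3 - 63*b^2 + 84*b + y^2*(2*b + 4) + y*(7*b^2 + 25*b + 22) + 28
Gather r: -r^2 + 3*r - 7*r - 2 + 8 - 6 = -r^2 - 4*r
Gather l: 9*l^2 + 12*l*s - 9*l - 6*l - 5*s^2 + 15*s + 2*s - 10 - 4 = 9*l^2 + l*(12*s - 15) - 5*s^2 + 17*s - 14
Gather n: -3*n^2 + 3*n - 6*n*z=-3*n^2 + n*(3 - 6*z)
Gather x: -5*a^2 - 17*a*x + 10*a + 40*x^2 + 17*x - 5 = -5*a^2 + 10*a + 40*x^2 + x*(17 - 17*a) - 5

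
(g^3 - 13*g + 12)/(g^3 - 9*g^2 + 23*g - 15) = (g + 4)/(g - 5)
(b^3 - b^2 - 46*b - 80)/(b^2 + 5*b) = b - 6 - 16/b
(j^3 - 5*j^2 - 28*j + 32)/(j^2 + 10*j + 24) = (j^2 - 9*j + 8)/(j + 6)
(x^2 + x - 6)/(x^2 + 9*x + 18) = (x - 2)/(x + 6)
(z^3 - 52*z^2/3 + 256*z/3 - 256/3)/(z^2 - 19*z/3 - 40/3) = (3*z^2 - 28*z + 32)/(3*z + 5)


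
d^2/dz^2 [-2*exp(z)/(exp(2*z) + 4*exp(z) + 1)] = 2*(-8*(exp(z) + 2)^2*exp(2*z) + 4*(2*exp(z) + 3)*(exp(2*z) + 4*exp(z) + 1)*exp(z) - (exp(2*z) + 4*exp(z) + 1)^2)*exp(z)/(exp(2*z) + 4*exp(z) + 1)^3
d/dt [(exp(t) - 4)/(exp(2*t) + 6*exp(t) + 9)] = (11 - exp(t))*exp(t)/(exp(3*t) + 9*exp(2*t) + 27*exp(t) + 27)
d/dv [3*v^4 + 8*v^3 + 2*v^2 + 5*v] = 12*v^3 + 24*v^2 + 4*v + 5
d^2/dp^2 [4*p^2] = 8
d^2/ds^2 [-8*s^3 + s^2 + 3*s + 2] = 2 - 48*s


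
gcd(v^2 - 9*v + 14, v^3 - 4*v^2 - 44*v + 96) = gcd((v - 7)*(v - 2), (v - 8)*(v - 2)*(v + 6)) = v - 2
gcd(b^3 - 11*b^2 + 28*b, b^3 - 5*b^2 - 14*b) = b^2 - 7*b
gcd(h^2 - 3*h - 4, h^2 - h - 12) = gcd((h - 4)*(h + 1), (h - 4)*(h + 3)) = h - 4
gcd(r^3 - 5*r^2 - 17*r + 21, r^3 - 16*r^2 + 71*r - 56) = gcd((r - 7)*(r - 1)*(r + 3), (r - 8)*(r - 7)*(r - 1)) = r^2 - 8*r + 7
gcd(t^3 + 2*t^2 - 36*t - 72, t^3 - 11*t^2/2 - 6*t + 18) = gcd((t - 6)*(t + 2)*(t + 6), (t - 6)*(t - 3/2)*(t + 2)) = t^2 - 4*t - 12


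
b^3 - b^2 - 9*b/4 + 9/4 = (b - 3/2)*(b - 1)*(b + 3/2)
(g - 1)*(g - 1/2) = g^2 - 3*g/2 + 1/2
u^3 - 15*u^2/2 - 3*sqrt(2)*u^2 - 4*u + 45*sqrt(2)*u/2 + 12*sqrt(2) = (u - 8)*(u + 1/2)*(u - 3*sqrt(2))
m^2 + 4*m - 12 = (m - 2)*(m + 6)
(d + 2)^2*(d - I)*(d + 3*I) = d^4 + 4*d^3 + 2*I*d^3 + 7*d^2 + 8*I*d^2 + 12*d + 8*I*d + 12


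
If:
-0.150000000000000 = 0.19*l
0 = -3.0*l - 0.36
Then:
No Solution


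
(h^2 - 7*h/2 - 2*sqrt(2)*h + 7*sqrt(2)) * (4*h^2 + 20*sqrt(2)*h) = 4*h^4 - 14*h^3 + 12*sqrt(2)*h^3 - 80*h^2 - 42*sqrt(2)*h^2 + 280*h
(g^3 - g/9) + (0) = g^3 - g/9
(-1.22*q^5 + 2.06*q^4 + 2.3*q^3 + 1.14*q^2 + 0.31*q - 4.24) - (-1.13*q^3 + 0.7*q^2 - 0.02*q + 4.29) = -1.22*q^5 + 2.06*q^4 + 3.43*q^3 + 0.44*q^2 + 0.33*q - 8.53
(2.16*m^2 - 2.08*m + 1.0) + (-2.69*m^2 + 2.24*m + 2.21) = -0.53*m^2 + 0.16*m + 3.21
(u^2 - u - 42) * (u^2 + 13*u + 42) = u^4 + 12*u^3 - 13*u^2 - 588*u - 1764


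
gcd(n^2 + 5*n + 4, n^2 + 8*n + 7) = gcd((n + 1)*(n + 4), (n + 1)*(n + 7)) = n + 1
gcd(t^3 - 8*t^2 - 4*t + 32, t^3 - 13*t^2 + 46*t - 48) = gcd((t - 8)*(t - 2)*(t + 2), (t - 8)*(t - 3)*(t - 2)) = t^2 - 10*t + 16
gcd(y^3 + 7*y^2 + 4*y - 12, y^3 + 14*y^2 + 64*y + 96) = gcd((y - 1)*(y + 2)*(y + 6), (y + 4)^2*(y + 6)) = y + 6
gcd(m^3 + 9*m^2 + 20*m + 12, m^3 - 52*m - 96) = m^2 + 8*m + 12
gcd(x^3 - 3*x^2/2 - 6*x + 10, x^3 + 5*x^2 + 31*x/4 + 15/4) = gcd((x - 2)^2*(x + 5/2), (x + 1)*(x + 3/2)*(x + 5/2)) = x + 5/2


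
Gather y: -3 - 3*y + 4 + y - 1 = -2*y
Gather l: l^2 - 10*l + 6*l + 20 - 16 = l^2 - 4*l + 4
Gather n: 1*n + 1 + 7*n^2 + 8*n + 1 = 7*n^2 + 9*n + 2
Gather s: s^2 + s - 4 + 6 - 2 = s^2 + s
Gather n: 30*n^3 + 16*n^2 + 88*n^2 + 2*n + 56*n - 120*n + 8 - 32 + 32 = 30*n^3 + 104*n^2 - 62*n + 8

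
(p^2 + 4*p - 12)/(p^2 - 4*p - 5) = (-p^2 - 4*p + 12)/(-p^2 + 4*p + 5)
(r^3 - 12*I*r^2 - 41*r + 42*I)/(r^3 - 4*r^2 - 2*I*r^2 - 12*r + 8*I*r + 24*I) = (r^2 - 10*I*r - 21)/(r^2 - 4*r - 12)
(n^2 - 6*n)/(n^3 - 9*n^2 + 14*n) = (n - 6)/(n^2 - 9*n + 14)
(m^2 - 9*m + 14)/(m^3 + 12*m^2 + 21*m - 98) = (m - 7)/(m^2 + 14*m + 49)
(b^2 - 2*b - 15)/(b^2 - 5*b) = (b + 3)/b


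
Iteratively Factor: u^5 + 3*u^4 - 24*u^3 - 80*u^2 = (u)*(u^4 + 3*u^3 - 24*u^2 - 80*u) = u*(u - 5)*(u^3 + 8*u^2 + 16*u) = u*(u - 5)*(u + 4)*(u^2 + 4*u) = u^2*(u - 5)*(u + 4)*(u + 4)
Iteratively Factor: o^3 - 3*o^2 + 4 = (o + 1)*(o^2 - 4*o + 4) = (o - 2)*(o + 1)*(o - 2)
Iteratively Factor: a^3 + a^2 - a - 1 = (a + 1)*(a^2 - 1) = (a + 1)^2*(a - 1)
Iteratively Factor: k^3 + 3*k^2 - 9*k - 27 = (k - 3)*(k^2 + 6*k + 9) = (k - 3)*(k + 3)*(k + 3)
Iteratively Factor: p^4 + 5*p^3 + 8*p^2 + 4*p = (p + 2)*(p^3 + 3*p^2 + 2*p) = (p + 1)*(p + 2)*(p^2 + 2*p) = p*(p + 1)*(p + 2)*(p + 2)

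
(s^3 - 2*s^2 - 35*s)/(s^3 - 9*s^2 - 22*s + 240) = s*(s - 7)/(s^2 - 14*s + 48)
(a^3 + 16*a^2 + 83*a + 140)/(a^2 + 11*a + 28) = a + 5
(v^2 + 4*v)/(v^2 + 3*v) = (v + 4)/(v + 3)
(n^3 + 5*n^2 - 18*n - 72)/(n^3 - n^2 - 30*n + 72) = (n + 3)/(n - 3)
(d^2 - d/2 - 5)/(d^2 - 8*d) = (d^2 - d/2 - 5)/(d*(d - 8))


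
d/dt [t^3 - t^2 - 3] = t*(3*t - 2)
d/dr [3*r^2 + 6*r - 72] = 6*r + 6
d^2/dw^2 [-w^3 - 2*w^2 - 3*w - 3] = -6*w - 4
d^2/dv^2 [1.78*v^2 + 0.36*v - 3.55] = 3.56000000000000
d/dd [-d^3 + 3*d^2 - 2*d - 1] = -3*d^2 + 6*d - 2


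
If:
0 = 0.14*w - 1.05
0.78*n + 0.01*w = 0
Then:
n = -0.10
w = 7.50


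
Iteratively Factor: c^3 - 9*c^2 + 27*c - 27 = (c - 3)*(c^2 - 6*c + 9) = (c - 3)^2*(c - 3)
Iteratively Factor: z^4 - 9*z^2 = (z)*(z^3 - 9*z) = z*(z - 3)*(z^2 + 3*z) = z^2*(z - 3)*(z + 3)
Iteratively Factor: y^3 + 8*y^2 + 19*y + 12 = (y + 4)*(y^2 + 4*y + 3) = (y + 1)*(y + 4)*(y + 3)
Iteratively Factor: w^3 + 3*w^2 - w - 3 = (w + 1)*(w^2 + 2*w - 3) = (w + 1)*(w + 3)*(w - 1)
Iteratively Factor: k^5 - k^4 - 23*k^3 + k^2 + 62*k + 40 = (k + 1)*(k^4 - 2*k^3 - 21*k^2 + 22*k + 40) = (k + 1)*(k + 4)*(k^3 - 6*k^2 + 3*k + 10) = (k - 5)*(k + 1)*(k + 4)*(k^2 - k - 2) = (k - 5)*(k - 2)*(k + 1)*(k + 4)*(k + 1)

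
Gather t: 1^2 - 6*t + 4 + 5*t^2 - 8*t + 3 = 5*t^2 - 14*t + 8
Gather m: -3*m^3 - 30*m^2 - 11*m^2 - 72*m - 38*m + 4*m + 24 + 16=-3*m^3 - 41*m^2 - 106*m + 40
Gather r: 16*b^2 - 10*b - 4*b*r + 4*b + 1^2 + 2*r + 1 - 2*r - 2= 16*b^2 - 4*b*r - 6*b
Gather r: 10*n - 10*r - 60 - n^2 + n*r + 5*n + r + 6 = -n^2 + 15*n + r*(n - 9) - 54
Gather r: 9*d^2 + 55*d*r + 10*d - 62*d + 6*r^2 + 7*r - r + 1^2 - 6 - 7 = 9*d^2 - 52*d + 6*r^2 + r*(55*d + 6) - 12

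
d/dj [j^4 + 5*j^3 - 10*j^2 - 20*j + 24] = 4*j^3 + 15*j^2 - 20*j - 20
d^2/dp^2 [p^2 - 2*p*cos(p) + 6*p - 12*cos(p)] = 2*p*cos(p) + 4*sin(p) + 12*cos(p) + 2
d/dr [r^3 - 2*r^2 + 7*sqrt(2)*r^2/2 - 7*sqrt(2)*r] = 3*r^2 - 4*r + 7*sqrt(2)*r - 7*sqrt(2)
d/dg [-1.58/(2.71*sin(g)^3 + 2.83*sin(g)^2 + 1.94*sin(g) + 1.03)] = (12.8454*sin(g)^2 + 8.9428*sin(g) + 3.0652)*cos(g)/(2.71*sin(g)^3 + 2.83*sin(g)^2 + 1.94*sin(g) + 1.03)^2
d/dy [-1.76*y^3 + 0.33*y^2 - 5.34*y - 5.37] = -5.28*y^2 + 0.66*y - 5.34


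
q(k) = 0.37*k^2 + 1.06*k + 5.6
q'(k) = 0.74*k + 1.06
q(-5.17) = 10.01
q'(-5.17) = -2.77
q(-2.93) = 5.67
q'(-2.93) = -1.11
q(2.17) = 9.64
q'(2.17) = 2.67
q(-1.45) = 4.84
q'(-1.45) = -0.01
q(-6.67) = 14.99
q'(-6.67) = -3.88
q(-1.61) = 4.85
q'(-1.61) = -0.13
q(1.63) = 8.31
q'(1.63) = 2.27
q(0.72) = 6.56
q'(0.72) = 1.59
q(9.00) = 45.11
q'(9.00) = 7.72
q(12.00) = 71.60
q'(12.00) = 9.94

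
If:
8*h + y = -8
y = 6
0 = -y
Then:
No Solution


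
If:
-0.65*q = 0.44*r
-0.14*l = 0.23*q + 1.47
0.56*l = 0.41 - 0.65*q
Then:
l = 27.77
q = -23.30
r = 34.41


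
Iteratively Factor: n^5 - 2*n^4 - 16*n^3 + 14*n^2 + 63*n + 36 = (n - 4)*(n^4 + 2*n^3 - 8*n^2 - 18*n - 9) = (n - 4)*(n + 3)*(n^3 - n^2 - 5*n - 3) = (n - 4)*(n + 1)*(n + 3)*(n^2 - 2*n - 3) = (n - 4)*(n - 3)*(n + 1)*(n + 3)*(n + 1)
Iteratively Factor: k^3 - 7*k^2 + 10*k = (k)*(k^2 - 7*k + 10) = k*(k - 5)*(k - 2)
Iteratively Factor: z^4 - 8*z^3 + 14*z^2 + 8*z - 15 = (z - 3)*(z^3 - 5*z^2 - z + 5) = (z - 5)*(z - 3)*(z^2 - 1) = (z - 5)*(z - 3)*(z - 1)*(z + 1)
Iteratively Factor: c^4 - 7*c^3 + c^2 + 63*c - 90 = (c - 5)*(c^3 - 2*c^2 - 9*c + 18) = (c - 5)*(c - 2)*(c^2 - 9) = (c - 5)*(c - 3)*(c - 2)*(c + 3)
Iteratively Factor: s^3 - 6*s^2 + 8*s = (s - 4)*(s^2 - 2*s) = s*(s - 4)*(s - 2)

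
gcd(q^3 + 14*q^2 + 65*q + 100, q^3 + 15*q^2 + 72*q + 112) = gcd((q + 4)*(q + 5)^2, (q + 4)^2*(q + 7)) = q + 4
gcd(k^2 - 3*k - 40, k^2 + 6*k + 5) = k + 5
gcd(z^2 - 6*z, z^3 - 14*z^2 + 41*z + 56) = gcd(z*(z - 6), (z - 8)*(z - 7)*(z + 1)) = 1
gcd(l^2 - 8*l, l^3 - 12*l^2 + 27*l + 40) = l - 8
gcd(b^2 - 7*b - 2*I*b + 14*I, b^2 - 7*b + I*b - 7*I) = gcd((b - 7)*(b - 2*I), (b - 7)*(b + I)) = b - 7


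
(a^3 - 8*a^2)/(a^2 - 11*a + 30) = a^2*(a - 8)/(a^2 - 11*a + 30)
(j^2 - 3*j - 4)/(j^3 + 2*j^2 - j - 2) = (j - 4)/(j^2 + j - 2)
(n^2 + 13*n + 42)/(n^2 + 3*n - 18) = (n + 7)/(n - 3)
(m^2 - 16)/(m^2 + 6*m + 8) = (m - 4)/(m + 2)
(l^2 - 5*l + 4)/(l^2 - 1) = (l - 4)/(l + 1)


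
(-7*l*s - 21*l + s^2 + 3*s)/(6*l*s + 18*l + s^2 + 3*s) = (-7*l + s)/(6*l + s)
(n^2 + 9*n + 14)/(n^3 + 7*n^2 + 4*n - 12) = (n + 7)/(n^2 + 5*n - 6)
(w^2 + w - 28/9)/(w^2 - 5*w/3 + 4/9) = (3*w + 7)/(3*w - 1)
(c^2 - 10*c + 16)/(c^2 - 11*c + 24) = (c - 2)/(c - 3)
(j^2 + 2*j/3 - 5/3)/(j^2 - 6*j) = (3*j^2 + 2*j - 5)/(3*j*(j - 6))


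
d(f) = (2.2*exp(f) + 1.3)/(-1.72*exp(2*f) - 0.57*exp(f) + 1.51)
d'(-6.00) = 0.00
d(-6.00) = 0.87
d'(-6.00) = 0.00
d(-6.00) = 0.87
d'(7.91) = 0.00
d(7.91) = -0.00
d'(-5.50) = 0.01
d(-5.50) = 0.87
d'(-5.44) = 0.01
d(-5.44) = 0.87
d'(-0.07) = 40.23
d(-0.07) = -6.49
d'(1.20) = 0.54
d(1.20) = -0.44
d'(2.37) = 0.13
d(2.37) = -0.12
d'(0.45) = 2.45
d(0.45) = -1.31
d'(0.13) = 8.53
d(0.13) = -2.78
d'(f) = (2.2*exp(f) + 1.3)*(3.44*exp(2*f) + 0.57*exp(f))/(-1.72*exp(2*f) - 0.57*exp(f) + 1.51)^2 + 2.2*exp(f)/(-1.72*exp(2*f) - 0.57*exp(f) + 1.51) = (3.784*exp(2*f) + 4.472*exp(f) + 4.063)*exp(f)/(2.9584*exp(4*f) + 1.9608*exp(3*f) - 4.8695*exp(2*f) - 1.7214*exp(f) + 2.2801)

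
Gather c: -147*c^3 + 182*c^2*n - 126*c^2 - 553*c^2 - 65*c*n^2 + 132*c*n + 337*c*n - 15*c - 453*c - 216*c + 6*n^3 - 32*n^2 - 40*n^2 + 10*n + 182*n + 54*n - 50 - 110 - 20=-147*c^3 + c^2*(182*n - 679) + c*(-65*n^2 + 469*n - 684) + 6*n^3 - 72*n^2 + 246*n - 180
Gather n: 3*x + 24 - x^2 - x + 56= -x^2 + 2*x + 80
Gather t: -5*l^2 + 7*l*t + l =-5*l^2 + 7*l*t + l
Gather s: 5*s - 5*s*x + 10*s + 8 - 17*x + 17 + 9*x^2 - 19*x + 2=s*(15 - 5*x) + 9*x^2 - 36*x + 27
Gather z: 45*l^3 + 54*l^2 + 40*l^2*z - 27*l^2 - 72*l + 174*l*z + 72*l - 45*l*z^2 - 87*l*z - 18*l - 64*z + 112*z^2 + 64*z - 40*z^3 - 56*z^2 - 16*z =45*l^3 + 27*l^2 - 18*l - 40*z^3 + z^2*(56 - 45*l) + z*(40*l^2 + 87*l - 16)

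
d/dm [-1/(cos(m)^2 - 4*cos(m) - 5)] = 2*(2 - cos(m))*sin(m)/(sin(m)^2 + 4*cos(m) + 4)^2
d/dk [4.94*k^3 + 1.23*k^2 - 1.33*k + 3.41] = 14.82*k^2 + 2.46*k - 1.33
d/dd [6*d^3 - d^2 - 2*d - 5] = 18*d^2 - 2*d - 2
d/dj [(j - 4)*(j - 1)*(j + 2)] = 3*j^2 - 6*j - 6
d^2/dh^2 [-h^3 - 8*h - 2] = -6*h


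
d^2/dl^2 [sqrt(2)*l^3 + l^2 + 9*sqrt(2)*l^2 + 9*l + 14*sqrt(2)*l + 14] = 6*sqrt(2)*l + 2 + 18*sqrt(2)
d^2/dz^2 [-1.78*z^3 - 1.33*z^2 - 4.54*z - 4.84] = -10.68*z - 2.66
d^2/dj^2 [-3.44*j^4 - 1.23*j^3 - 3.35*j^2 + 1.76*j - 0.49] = -41.28*j^2 - 7.38*j - 6.7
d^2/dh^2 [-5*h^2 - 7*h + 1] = -10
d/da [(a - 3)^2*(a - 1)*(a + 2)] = 4*a^3 - 15*a^2 + 2*a + 21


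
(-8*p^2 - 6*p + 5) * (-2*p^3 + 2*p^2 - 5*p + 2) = 16*p^5 - 4*p^4 + 18*p^3 + 24*p^2 - 37*p + 10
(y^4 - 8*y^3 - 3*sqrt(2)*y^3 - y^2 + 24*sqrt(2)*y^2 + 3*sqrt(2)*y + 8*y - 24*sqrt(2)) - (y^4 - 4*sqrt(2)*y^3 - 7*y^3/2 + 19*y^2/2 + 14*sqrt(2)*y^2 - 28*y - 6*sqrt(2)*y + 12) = -9*y^3/2 + sqrt(2)*y^3 - 21*y^2/2 + 10*sqrt(2)*y^2 + 9*sqrt(2)*y + 36*y - 24*sqrt(2) - 12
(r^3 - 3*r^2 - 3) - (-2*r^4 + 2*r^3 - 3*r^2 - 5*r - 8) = 2*r^4 - r^3 + 5*r + 5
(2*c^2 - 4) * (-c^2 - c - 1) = -2*c^4 - 2*c^3 + 2*c^2 + 4*c + 4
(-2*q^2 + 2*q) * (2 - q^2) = 2*q^4 - 2*q^3 - 4*q^2 + 4*q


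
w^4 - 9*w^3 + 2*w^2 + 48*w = w*(w - 8)*(w - 3)*(w + 2)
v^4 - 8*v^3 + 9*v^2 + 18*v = v*(v - 6)*(v - 3)*(v + 1)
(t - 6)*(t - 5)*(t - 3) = t^3 - 14*t^2 + 63*t - 90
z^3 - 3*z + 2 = (z - 1)^2*(z + 2)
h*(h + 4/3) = h^2 + 4*h/3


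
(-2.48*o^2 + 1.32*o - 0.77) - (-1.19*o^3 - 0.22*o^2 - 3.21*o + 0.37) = 1.19*o^3 - 2.26*o^2 + 4.53*o - 1.14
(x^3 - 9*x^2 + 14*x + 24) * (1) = x^3 - 9*x^2 + 14*x + 24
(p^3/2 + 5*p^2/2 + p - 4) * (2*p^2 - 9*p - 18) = p^5 + p^4/2 - 59*p^3/2 - 62*p^2 + 18*p + 72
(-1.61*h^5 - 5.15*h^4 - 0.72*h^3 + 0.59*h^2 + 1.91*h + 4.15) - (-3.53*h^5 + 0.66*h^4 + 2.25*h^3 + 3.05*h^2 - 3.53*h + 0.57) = 1.92*h^5 - 5.81*h^4 - 2.97*h^3 - 2.46*h^2 + 5.44*h + 3.58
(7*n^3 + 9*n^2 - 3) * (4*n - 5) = 28*n^4 + n^3 - 45*n^2 - 12*n + 15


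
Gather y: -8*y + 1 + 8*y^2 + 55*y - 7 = 8*y^2 + 47*y - 6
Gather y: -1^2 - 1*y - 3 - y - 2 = -2*y - 6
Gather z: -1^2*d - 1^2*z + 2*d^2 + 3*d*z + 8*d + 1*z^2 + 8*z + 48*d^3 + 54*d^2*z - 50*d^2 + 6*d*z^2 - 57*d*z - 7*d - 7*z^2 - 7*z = 48*d^3 - 48*d^2 + z^2*(6*d - 6) + z*(54*d^2 - 54*d)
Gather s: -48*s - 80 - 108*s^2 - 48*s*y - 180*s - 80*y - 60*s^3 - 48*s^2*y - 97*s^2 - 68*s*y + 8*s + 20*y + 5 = -60*s^3 + s^2*(-48*y - 205) + s*(-116*y - 220) - 60*y - 75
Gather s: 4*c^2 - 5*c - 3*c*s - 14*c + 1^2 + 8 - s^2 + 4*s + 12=4*c^2 - 19*c - s^2 + s*(4 - 3*c) + 21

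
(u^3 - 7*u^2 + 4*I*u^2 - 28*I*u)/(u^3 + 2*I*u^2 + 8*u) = (u - 7)/(u - 2*I)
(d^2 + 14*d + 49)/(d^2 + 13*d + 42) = (d + 7)/(d + 6)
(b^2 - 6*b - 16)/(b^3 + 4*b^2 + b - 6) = (b - 8)/(b^2 + 2*b - 3)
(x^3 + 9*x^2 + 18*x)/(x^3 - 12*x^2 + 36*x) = (x^2 + 9*x + 18)/(x^2 - 12*x + 36)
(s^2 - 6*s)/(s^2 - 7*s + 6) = s/(s - 1)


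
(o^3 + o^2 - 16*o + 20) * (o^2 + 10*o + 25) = o^5 + 11*o^4 + 19*o^3 - 115*o^2 - 200*o + 500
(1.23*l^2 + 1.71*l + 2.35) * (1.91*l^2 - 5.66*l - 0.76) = 2.3493*l^4 - 3.6957*l^3 - 6.1249*l^2 - 14.6006*l - 1.786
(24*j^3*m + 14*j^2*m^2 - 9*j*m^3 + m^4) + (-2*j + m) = 24*j^3*m + 14*j^2*m^2 - 9*j*m^3 - 2*j + m^4 + m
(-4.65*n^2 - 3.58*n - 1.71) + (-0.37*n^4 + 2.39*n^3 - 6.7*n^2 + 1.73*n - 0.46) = -0.37*n^4 + 2.39*n^3 - 11.35*n^2 - 1.85*n - 2.17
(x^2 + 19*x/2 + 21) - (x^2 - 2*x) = 23*x/2 + 21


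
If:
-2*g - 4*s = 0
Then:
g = -2*s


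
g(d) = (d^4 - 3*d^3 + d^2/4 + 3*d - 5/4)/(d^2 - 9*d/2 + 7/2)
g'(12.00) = 25.31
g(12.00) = 167.09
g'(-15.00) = -28.54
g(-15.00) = 205.27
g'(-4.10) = -6.93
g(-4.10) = 12.38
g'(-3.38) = -5.55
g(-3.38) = 7.89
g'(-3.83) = -6.41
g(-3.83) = 10.58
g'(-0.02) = 0.37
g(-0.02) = -0.36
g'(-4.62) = -7.94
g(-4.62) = 16.25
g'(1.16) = 1.35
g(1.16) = 0.82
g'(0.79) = 1.24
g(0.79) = 0.33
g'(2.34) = -3.85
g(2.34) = 0.85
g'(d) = (9/2 - 2*d)*(d^4 - 3*d^3 + d^2/4 + 3*d - 5/4)/(d^2 - 9*d/2 + 7/2)^2 + (4*d^3 - 9*d^2 + d/2 + 3)/(d^2 - 9*d/2 + 7/2)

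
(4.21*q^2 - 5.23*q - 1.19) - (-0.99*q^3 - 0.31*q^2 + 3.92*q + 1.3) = 0.99*q^3 + 4.52*q^2 - 9.15*q - 2.49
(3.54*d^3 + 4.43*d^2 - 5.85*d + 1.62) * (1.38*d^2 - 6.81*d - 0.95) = 4.8852*d^5 - 17.994*d^4 - 41.6043*d^3 + 37.8656*d^2 - 5.4747*d - 1.539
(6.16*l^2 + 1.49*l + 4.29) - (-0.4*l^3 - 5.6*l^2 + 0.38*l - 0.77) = 0.4*l^3 + 11.76*l^2 + 1.11*l + 5.06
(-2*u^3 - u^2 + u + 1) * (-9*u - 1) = 18*u^4 + 11*u^3 - 8*u^2 - 10*u - 1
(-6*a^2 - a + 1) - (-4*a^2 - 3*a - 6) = -2*a^2 + 2*a + 7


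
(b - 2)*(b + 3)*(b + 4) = b^3 + 5*b^2 - 2*b - 24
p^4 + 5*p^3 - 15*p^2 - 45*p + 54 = (p - 3)*(p - 1)*(p + 3)*(p + 6)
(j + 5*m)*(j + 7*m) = j^2 + 12*j*m + 35*m^2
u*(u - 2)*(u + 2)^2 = u^4 + 2*u^3 - 4*u^2 - 8*u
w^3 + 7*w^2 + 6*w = w*(w + 1)*(w + 6)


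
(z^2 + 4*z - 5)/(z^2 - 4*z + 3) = (z + 5)/(z - 3)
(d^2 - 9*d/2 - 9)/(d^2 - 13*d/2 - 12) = (d - 6)/(d - 8)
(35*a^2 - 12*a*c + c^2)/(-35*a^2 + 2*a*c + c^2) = (-7*a + c)/(7*a + c)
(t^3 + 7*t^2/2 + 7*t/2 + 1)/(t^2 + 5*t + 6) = (2*t^2 + 3*t + 1)/(2*(t + 3))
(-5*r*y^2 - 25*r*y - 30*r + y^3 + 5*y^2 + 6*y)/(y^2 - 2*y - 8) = (-5*r*y - 15*r + y^2 + 3*y)/(y - 4)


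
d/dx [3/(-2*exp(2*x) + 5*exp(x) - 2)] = (12*exp(x) - 15)*exp(x)/(2*exp(2*x) - 5*exp(x) + 2)^2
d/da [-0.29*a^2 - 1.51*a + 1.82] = -0.58*a - 1.51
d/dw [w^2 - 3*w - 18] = 2*w - 3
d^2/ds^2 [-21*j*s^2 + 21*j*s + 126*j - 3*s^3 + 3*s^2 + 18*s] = -42*j - 18*s + 6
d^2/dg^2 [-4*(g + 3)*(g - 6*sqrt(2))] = -8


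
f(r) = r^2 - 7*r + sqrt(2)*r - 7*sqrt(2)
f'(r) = 2*r - 7 + sqrt(2)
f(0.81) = -13.77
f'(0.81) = -3.97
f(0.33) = -11.63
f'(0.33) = -4.93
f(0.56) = -12.71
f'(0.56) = -4.47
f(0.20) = -10.98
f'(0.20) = -5.19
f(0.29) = -11.44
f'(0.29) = -5.01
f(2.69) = -17.69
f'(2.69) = -0.21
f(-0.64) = -5.91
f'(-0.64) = -6.87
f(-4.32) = 32.89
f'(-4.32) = -14.23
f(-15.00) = 298.89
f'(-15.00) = -35.59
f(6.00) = -7.41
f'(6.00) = 6.41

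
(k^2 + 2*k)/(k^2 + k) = (k + 2)/(k + 1)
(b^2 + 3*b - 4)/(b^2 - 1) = (b + 4)/(b + 1)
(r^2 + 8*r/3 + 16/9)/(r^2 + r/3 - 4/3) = (r + 4/3)/(r - 1)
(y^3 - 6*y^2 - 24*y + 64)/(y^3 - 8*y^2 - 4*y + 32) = (y + 4)/(y + 2)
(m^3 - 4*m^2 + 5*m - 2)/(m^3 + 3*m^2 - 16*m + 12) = (m - 1)/(m + 6)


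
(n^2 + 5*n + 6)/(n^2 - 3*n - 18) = (n + 2)/(n - 6)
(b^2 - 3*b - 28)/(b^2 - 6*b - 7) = (b + 4)/(b + 1)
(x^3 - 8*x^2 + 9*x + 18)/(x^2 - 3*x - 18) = (x^2 - 2*x - 3)/(x + 3)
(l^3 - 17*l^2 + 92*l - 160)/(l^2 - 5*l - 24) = (l^2 - 9*l + 20)/(l + 3)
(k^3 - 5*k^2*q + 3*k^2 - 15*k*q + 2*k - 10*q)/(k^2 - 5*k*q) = k + 3 + 2/k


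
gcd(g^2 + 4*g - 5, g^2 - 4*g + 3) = g - 1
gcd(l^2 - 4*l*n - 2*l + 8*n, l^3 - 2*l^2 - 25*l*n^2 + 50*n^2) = l - 2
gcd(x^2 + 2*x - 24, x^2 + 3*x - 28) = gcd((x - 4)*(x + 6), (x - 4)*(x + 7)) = x - 4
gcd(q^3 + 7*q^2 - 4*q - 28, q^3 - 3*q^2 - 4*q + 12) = q^2 - 4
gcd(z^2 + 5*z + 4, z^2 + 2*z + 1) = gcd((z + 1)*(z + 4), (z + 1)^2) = z + 1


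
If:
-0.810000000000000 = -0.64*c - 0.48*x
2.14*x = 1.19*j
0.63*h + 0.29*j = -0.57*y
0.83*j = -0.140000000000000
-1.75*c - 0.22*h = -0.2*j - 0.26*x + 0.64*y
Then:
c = 1.34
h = 5.03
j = -0.17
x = -0.09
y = -5.47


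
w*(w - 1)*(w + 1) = w^3 - w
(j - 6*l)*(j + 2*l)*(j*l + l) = j^3*l - 4*j^2*l^2 + j^2*l - 12*j*l^3 - 4*j*l^2 - 12*l^3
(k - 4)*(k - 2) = k^2 - 6*k + 8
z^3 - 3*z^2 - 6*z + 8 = (z - 4)*(z - 1)*(z + 2)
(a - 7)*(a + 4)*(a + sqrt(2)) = a^3 - 3*a^2 + sqrt(2)*a^2 - 28*a - 3*sqrt(2)*a - 28*sqrt(2)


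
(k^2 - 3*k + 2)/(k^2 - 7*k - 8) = (-k^2 + 3*k - 2)/(-k^2 + 7*k + 8)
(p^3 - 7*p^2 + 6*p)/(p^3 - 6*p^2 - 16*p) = (-p^2 + 7*p - 6)/(-p^2 + 6*p + 16)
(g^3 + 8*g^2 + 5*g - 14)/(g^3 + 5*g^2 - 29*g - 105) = (g^2 + g - 2)/(g^2 - 2*g - 15)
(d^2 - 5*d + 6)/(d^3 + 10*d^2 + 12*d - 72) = (d - 3)/(d^2 + 12*d + 36)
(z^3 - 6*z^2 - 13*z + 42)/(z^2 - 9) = (z^2 - 9*z + 14)/(z - 3)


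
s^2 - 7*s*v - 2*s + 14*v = (s - 2)*(s - 7*v)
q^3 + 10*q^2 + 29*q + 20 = (q + 1)*(q + 4)*(q + 5)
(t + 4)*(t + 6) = t^2 + 10*t + 24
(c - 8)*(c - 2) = c^2 - 10*c + 16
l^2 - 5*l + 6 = (l - 3)*(l - 2)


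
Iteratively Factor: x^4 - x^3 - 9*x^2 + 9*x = (x - 1)*(x^3 - 9*x) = (x - 1)*(x + 3)*(x^2 - 3*x) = (x - 3)*(x - 1)*(x + 3)*(x)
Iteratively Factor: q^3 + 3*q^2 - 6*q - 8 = (q + 4)*(q^2 - q - 2) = (q + 1)*(q + 4)*(q - 2)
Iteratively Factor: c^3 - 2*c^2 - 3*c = (c - 3)*(c^2 + c) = c*(c - 3)*(c + 1)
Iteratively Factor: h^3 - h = (h - 1)*(h^2 + h) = (h - 1)*(h + 1)*(h)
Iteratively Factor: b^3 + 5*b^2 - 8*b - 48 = (b + 4)*(b^2 + b - 12) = (b + 4)^2*(b - 3)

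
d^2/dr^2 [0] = 0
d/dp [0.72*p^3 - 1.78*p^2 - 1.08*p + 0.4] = 2.16*p^2 - 3.56*p - 1.08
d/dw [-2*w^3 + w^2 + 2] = 2*w*(1 - 3*w)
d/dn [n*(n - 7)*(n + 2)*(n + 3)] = 4*n^3 - 6*n^2 - 58*n - 42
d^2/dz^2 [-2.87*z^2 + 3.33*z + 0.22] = -5.74000000000000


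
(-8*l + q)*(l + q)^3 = -8*l^4 - 23*l^3*q - 21*l^2*q^2 - 5*l*q^3 + q^4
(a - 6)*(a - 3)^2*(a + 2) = a^4 - 10*a^3 + 21*a^2 + 36*a - 108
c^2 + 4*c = c*(c + 4)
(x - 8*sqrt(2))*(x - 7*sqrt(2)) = x^2 - 15*sqrt(2)*x + 112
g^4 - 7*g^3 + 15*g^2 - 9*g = g*(g - 3)^2*(g - 1)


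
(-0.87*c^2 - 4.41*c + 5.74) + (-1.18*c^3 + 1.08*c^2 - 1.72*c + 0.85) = -1.18*c^3 + 0.21*c^2 - 6.13*c + 6.59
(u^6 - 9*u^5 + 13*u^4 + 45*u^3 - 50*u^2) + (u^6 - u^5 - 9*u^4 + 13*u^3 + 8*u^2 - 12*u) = 2*u^6 - 10*u^5 + 4*u^4 + 58*u^3 - 42*u^2 - 12*u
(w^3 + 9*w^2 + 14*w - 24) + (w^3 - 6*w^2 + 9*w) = 2*w^3 + 3*w^2 + 23*w - 24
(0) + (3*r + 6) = 3*r + 6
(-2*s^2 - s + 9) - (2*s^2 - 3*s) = -4*s^2 + 2*s + 9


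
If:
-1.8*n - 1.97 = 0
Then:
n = -1.09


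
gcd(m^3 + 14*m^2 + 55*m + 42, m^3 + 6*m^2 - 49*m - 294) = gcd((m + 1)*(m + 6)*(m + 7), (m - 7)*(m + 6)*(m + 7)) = m^2 + 13*m + 42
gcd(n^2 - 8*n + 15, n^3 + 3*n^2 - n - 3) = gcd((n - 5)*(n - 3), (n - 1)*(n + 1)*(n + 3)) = 1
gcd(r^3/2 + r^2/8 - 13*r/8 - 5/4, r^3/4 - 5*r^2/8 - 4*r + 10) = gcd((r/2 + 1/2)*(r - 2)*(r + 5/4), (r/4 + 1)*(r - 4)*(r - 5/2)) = 1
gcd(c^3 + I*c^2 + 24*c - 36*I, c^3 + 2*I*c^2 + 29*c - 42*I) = c^2 - 5*I*c - 6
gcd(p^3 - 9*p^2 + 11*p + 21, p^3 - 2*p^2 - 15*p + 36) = p - 3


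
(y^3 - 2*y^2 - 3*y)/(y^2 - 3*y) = y + 1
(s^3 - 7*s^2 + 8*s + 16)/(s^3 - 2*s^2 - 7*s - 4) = (s - 4)/(s + 1)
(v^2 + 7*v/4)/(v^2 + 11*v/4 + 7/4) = v/(v + 1)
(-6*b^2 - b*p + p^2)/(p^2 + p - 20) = (-6*b^2 - b*p + p^2)/(p^2 + p - 20)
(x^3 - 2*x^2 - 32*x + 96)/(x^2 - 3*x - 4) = (x^2 + 2*x - 24)/(x + 1)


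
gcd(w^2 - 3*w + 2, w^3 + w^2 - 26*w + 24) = w - 1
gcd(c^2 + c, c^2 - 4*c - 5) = c + 1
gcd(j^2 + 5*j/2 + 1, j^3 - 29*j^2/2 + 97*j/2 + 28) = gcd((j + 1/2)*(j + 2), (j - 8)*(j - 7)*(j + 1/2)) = j + 1/2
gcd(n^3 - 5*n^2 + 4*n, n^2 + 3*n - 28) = n - 4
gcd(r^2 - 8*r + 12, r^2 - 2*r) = r - 2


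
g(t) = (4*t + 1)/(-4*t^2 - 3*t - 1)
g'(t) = (4*t + 1)*(8*t + 3)/(-4*t^2 - 3*t - 1)^2 + 4/(-4*t^2 - 3*t - 1)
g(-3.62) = 0.32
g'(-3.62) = 0.10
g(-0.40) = 1.36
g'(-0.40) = -8.47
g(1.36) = -0.52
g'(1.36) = 0.25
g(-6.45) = 0.17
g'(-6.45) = 0.03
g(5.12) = -0.18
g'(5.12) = 0.03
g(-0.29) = 0.34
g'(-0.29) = -9.08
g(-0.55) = 2.14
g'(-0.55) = -1.79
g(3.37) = -0.26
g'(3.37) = 0.06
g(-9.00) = 0.12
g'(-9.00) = 0.01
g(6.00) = -0.15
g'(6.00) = 0.02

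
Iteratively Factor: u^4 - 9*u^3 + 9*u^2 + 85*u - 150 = (u - 2)*(u^3 - 7*u^2 - 5*u + 75) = (u - 5)*(u - 2)*(u^2 - 2*u - 15) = (u - 5)^2*(u - 2)*(u + 3)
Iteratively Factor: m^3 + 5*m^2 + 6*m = (m)*(m^2 + 5*m + 6) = m*(m + 3)*(m + 2)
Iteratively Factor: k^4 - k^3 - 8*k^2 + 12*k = (k + 3)*(k^3 - 4*k^2 + 4*k) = k*(k + 3)*(k^2 - 4*k + 4) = k*(k - 2)*(k + 3)*(k - 2)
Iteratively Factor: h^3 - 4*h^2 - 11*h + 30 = (h + 3)*(h^2 - 7*h + 10) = (h - 5)*(h + 3)*(h - 2)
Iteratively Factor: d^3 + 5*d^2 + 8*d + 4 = (d + 1)*(d^2 + 4*d + 4) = (d + 1)*(d + 2)*(d + 2)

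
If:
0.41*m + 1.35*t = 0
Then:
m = -3.29268292682927*t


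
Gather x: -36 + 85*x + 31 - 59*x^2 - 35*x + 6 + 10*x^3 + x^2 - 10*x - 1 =10*x^3 - 58*x^2 + 40*x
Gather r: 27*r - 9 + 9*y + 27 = 27*r + 9*y + 18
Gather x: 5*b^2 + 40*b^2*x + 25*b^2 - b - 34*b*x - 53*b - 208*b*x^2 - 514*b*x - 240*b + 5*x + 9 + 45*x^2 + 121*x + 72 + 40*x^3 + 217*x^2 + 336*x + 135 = 30*b^2 - 294*b + 40*x^3 + x^2*(262 - 208*b) + x*(40*b^2 - 548*b + 462) + 216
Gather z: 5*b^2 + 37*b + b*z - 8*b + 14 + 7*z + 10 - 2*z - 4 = 5*b^2 + 29*b + z*(b + 5) + 20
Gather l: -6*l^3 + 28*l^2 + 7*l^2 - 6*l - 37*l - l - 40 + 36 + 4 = -6*l^3 + 35*l^2 - 44*l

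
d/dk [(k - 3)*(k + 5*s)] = 2*k + 5*s - 3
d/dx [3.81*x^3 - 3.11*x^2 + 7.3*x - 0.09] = 11.43*x^2 - 6.22*x + 7.3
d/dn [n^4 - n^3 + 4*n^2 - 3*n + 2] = 4*n^3 - 3*n^2 + 8*n - 3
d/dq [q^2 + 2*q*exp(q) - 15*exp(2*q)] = 2*q*exp(q) + 2*q - 30*exp(2*q) + 2*exp(q)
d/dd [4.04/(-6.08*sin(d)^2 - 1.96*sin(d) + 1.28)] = (49.1264*sin(d) + 7.9184)*cos(d)/(6.08*sin(d)^2 + 1.96*sin(d) - 1.28)^2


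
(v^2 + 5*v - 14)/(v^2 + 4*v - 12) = (v + 7)/(v + 6)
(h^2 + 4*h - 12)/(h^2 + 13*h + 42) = (h - 2)/(h + 7)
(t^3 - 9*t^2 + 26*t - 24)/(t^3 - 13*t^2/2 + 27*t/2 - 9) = 2*(t - 4)/(2*t - 3)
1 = 1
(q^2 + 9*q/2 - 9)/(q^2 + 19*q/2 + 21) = (2*q - 3)/(2*q + 7)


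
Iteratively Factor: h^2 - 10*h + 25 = (h - 5)*(h - 5)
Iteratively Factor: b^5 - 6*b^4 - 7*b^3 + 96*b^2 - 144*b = (b + 4)*(b^4 - 10*b^3 + 33*b^2 - 36*b) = b*(b + 4)*(b^3 - 10*b^2 + 33*b - 36) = b*(b - 3)*(b + 4)*(b^2 - 7*b + 12) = b*(b - 4)*(b - 3)*(b + 4)*(b - 3)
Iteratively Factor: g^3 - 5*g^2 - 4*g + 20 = (g - 2)*(g^2 - 3*g - 10) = (g - 2)*(g + 2)*(g - 5)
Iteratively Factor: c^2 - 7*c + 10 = (c - 2)*(c - 5)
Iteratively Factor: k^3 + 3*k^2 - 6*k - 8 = (k + 4)*(k^2 - k - 2) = (k - 2)*(k + 4)*(k + 1)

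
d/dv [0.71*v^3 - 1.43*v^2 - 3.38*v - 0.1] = 2.13*v^2 - 2.86*v - 3.38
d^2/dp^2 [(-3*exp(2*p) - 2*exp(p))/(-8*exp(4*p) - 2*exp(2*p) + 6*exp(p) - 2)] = (48*exp(7*p) + 120*exp(6*p) + 96*exp(5*p) + 187*exp(4*p) + 145*exp(3*p) + 57*exp(2*p) + 26*exp(p) + 2)*exp(p)/(2*(16*exp(10*p) + 16*exp(9*p) + 24*exp(8*p) - 16*exp(7*p) - 7*exp(6*p) - 21*exp(5*p) + 14*exp(4*p) - exp(3*p) + 6*exp(2*p) - 5*exp(p) + 1))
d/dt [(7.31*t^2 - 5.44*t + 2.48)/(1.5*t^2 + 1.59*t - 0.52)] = (19.7829*t^2 - 15.0424*t - 1.1144)/(2.25*t^4 + 4.77*t^3 + 0.9681*t^2 - 1.6536*t + 0.2704)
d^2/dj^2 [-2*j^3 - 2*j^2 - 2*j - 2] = -12*j - 4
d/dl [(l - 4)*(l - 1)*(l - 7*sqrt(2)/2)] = 3*l^2 - 10*l - 7*sqrt(2)*l + 4 + 35*sqrt(2)/2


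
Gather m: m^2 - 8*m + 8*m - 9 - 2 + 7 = m^2 - 4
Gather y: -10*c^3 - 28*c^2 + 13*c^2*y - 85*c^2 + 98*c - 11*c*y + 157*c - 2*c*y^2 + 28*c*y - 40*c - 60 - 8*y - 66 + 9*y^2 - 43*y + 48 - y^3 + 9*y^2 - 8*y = -10*c^3 - 113*c^2 + 215*c - y^3 + y^2*(18 - 2*c) + y*(13*c^2 + 17*c - 59) - 78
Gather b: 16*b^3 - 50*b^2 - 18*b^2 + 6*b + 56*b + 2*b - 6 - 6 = 16*b^3 - 68*b^2 + 64*b - 12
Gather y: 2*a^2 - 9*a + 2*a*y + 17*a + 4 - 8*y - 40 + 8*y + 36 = 2*a^2 + 2*a*y + 8*a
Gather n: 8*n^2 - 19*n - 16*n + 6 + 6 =8*n^2 - 35*n + 12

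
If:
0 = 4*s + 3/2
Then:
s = -3/8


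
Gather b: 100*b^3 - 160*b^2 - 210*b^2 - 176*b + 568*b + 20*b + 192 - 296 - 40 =100*b^3 - 370*b^2 + 412*b - 144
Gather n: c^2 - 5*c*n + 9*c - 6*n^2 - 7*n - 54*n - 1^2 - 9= c^2 + 9*c - 6*n^2 + n*(-5*c - 61) - 10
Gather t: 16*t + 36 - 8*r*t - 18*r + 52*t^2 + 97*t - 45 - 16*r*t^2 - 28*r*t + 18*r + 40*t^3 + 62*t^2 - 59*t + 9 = 40*t^3 + t^2*(114 - 16*r) + t*(54 - 36*r)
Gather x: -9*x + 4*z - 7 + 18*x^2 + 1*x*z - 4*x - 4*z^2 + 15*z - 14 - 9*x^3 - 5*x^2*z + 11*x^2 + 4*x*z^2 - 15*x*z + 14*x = -9*x^3 + x^2*(29 - 5*z) + x*(4*z^2 - 14*z + 1) - 4*z^2 + 19*z - 21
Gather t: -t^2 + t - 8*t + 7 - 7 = -t^2 - 7*t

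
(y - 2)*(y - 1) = y^2 - 3*y + 2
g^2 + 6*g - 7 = (g - 1)*(g + 7)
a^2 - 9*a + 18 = (a - 6)*(a - 3)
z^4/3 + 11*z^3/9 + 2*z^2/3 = z^2*(z/3 + 1)*(z + 2/3)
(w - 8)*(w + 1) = w^2 - 7*w - 8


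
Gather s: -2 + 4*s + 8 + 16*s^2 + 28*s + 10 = 16*s^2 + 32*s + 16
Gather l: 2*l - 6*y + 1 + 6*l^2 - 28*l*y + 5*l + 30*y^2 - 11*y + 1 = 6*l^2 + l*(7 - 28*y) + 30*y^2 - 17*y + 2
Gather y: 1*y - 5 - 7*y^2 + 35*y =-7*y^2 + 36*y - 5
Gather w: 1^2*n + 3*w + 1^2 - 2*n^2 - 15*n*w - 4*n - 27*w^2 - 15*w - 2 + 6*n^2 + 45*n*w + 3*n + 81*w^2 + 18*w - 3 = 4*n^2 + 54*w^2 + w*(30*n + 6) - 4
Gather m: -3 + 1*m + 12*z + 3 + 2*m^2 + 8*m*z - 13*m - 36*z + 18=2*m^2 + m*(8*z - 12) - 24*z + 18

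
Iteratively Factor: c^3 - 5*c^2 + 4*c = (c - 1)*(c^2 - 4*c) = (c - 4)*(c - 1)*(c)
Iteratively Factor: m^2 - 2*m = (m)*(m - 2)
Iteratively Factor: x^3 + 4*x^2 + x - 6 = (x - 1)*(x^2 + 5*x + 6) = (x - 1)*(x + 2)*(x + 3)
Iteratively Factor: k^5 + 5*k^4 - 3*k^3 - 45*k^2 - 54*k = (k + 3)*(k^4 + 2*k^3 - 9*k^2 - 18*k) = (k + 2)*(k + 3)*(k^3 - 9*k) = (k - 3)*(k + 2)*(k + 3)*(k^2 + 3*k) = k*(k - 3)*(k + 2)*(k + 3)*(k + 3)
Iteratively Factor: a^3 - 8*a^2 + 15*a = (a - 3)*(a^2 - 5*a) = (a - 5)*(a - 3)*(a)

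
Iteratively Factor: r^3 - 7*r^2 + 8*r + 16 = (r - 4)*(r^2 - 3*r - 4) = (r - 4)^2*(r + 1)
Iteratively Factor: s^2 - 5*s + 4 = (s - 4)*(s - 1)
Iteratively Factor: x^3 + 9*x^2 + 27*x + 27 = (x + 3)*(x^2 + 6*x + 9) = (x + 3)^2*(x + 3)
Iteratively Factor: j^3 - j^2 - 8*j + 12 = (j - 2)*(j^2 + j - 6) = (j - 2)^2*(j + 3)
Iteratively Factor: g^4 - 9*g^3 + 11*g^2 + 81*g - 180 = (g + 3)*(g^3 - 12*g^2 + 47*g - 60) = (g - 5)*(g + 3)*(g^2 - 7*g + 12) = (g - 5)*(g - 4)*(g + 3)*(g - 3)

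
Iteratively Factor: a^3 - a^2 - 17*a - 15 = (a + 3)*(a^2 - 4*a - 5) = (a + 1)*(a + 3)*(a - 5)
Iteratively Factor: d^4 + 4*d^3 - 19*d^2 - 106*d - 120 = (d + 2)*(d^3 + 2*d^2 - 23*d - 60) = (d + 2)*(d + 4)*(d^2 - 2*d - 15) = (d + 2)*(d + 3)*(d + 4)*(d - 5)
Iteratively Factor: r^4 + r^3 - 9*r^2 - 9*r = (r + 1)*(r^3 - 9*r) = (r - 3)*(r + 1)*(r^2 + 3*r) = r*(r - 3)*(r + 1)*(r + 3)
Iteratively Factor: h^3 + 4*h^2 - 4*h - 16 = (h + 4)*(h^2 - 4) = (h - 2)*(h + 4)*(h + 2)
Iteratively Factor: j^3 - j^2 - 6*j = (j + 2)*(j^2 - 3*j) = (j - 3)*(j + 2)*(j)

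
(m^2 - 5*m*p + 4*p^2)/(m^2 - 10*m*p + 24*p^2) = (-m + p)/(-m + 6*p)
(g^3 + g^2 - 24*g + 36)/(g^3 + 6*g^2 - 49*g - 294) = (g^2 - 5*g + 6)/(g^2 - 49)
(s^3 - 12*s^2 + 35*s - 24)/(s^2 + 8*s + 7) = (s^3 - 12*s^2 + 35*s - 24)/(s^2 + 8*s + 7)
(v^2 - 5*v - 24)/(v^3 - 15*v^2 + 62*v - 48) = (v + 3)/(v^2 - 7*v + 6)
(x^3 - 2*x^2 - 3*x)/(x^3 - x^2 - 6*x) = (x + 1)/(x + 2)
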